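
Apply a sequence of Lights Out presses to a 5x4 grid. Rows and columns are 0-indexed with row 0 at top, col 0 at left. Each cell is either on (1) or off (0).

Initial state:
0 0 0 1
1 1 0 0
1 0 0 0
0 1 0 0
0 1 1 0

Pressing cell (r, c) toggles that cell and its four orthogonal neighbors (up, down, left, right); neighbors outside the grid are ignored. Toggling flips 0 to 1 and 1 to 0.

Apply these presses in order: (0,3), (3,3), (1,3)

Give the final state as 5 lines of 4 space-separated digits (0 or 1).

Answer: 0 0 1 1
1 1 1 0
1 0 0 0
0 1 1 1
0 1 1 1

Derivation:
After press 1 at (0,3):
0 0 1 0
1 1 0 1
1 0 0 0
0 1 0 0
0 1 1 0

After press 2 at (3,3):
0 0 1 0
1 1 0 1
1 0 0 1
0 1 1 1
0 1 1 1

After press 3 at (1,3):
0 0 1 1
1 1 1 0
1 0 0 0
0 1 1 1
0 1 1 1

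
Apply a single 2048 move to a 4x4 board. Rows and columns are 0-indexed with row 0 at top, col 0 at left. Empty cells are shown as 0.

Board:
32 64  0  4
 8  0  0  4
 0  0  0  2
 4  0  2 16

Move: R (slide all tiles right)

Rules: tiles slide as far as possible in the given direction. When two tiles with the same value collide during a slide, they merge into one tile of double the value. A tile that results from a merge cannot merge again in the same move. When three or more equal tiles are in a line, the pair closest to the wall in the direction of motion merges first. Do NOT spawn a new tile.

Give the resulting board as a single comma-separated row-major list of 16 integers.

Slide right:
row 0: [32, 64, 0, 4] -> [0, 32, 64, 4]
row 1: [8, 0, 0, 4] -> [0, 0, 8, 4]
row 2: [0, 0, 0, 2] -> [0, 0, 0, 2]
row 3: [4, 0, 2, 16] -> [0, 4, 2, 16]

Answer: 0, 32, 64, 4, 0, 0, 8, 4, 0, 0, 0, 2, 0, 4, 2, 16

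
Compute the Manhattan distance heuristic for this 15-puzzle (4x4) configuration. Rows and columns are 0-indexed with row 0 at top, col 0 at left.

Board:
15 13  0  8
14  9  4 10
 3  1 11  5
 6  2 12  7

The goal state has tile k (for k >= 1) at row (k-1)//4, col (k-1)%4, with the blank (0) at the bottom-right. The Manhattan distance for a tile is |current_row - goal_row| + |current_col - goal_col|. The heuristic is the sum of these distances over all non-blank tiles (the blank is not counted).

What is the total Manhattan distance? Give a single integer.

Answer: 42

Derivation:
Tile 15: (0,0)->(3,2) = 5
Tile 13: (0,1)->(3,0) = 4
Tile 8: (0,3)->(1,3) = 1
Tile 14: (1,0)->(3,1) = 3
Tile 9: (1,1)->(2,0) = 2
Tile 4: (1,2)->(0,3) = 2
Tile 10: (1,3)->(2,1) = 3
Tile 3: (2,0)->(0,2) = 4
Tile 1: (2,1)->(0,0) = 3
Tile 11: (2,2)->(2,2) = 0
Tile 5: (2,3)->(1,0) = 4
Tile 6: (3,0)->(1,1) = 3
Tile 2: (3,1)->(0,1) = 3
Tile 12: (3,2)->(2,3) = 2
Tile 7: (3,3)->(1,2) = 3
Sum: 5 + 4 + 1 + 3 + 2 + 2 + 3 + 4 + 3 + 0 + 4 + 3 + 3 + 2 + 3 = 42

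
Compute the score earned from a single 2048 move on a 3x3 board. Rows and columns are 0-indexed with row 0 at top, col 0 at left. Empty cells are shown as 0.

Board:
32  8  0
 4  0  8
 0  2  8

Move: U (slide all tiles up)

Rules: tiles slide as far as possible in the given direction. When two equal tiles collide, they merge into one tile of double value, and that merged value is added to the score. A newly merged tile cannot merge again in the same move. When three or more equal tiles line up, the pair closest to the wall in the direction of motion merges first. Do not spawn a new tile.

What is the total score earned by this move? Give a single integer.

Slide up:
col 0: [32, 4, 0] -> [32, 4, 0]  score +0 (running 0)
col 1: [8, 0, 2] -> [8, 2, 0]  score +0 (running 0)
col 2: [0, 8, 8] -> [16, 0, 0]  score +16 (running 16)
Board after move:
32  8 16
 4  2  0
 0  0  0

Answer: 16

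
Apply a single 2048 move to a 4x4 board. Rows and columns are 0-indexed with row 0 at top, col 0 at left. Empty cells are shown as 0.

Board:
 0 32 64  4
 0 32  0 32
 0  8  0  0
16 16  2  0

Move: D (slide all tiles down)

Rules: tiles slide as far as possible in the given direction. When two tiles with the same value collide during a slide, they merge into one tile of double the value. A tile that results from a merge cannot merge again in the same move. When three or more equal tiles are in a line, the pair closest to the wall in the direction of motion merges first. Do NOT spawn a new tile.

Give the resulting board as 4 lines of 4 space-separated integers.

Answer:  0  0  0  0
 0 64  0  0
 0  8 64  4
16 16  2 32

Derivation:
Slide down:
col 0: [0, 0, 0, 16] -> [0, 0, 0, 16]
col 1: [32, 32, 8, 16] -> [0, 64, 8, 16]
col 2: [64, 0, 0, 2] -> [0, 0, 64, 2]
col 3: [4, 32, 0, 0] -> [0, 0, 4, 32]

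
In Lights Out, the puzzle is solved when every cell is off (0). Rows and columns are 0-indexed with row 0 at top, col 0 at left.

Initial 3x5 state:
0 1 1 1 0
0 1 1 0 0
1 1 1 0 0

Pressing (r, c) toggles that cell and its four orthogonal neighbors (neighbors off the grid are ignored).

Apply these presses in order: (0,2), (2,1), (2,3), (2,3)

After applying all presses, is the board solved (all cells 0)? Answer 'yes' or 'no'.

After press 1 at (0,2):
0 0 0 0 0
0 1 0 0 0
1 1 1 0 0

After press 2 at (2,1):
0 0 0 0 0
0 0 0 0 0
0 0 0 0 0

After press 3 at (2,3):
0 0 0 0 0
0 0 0 1 0
0 0 1 1 1

After press 4 at (2,3):
0 0 0 0 0
0 0 0 0 0
0 0 0 0 0

Lights still on: 0

Answer: yes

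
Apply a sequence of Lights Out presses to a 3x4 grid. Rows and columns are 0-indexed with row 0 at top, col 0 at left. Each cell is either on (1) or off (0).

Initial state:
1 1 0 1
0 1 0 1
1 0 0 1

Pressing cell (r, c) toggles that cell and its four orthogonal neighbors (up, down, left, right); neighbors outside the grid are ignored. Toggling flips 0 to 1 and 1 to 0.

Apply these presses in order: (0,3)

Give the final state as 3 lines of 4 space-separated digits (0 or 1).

After press 1 at (0,3):
1 1 1 0
0 1 0 0
1 0 0 1

Answer: 1 1 1 0
0 1 0 0
1 0 0 1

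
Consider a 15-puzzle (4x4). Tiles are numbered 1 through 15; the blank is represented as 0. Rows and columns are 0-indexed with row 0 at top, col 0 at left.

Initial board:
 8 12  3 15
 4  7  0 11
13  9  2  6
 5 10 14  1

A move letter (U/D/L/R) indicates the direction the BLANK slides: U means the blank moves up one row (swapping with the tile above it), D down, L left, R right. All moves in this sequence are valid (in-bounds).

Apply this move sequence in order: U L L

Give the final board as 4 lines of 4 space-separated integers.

After move 1 (U):
 8 12  0 15
 4  7  3 11
13  9  2  6
 5 10 14  1

After move 2 (L):
 8  0 12 15
 4  7  3 11
13  9  2  6
 5 10 14  1

After move 3 (L):
 0  8 12 15
 4  7  3 11
13  9  2  6
 5 10 14  1

Answer:  0  8 12 15
 4  7  3 11
13  9  2  6
 5 10 14  1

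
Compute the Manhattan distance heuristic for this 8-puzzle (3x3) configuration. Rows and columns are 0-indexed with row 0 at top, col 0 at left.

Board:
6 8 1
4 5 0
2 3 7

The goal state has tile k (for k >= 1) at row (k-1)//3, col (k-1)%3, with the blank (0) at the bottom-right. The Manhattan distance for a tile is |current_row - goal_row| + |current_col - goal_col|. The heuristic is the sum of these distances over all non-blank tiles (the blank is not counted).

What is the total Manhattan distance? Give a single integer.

Answer: 15

Derivation:
Tile 6: (0,0)->(1,2) = 3
Tile 8: (0,1)->(2,1) = 2
Tile 1: (0,2)->(0,0) = 2
Tile 4: (1,0)->(1,0) = 0
Tile 5: (1,1)->(1,1) = 0
Tile 2: (2,0)->(0,1) = 3
Tile 3: (2,1)->(0,2) = 3
Tile 7: (2,2)->(2,0) = 2
Sum: 3 + 2 + 2 + 0 + 0 + 3 + 3 + 2 = 15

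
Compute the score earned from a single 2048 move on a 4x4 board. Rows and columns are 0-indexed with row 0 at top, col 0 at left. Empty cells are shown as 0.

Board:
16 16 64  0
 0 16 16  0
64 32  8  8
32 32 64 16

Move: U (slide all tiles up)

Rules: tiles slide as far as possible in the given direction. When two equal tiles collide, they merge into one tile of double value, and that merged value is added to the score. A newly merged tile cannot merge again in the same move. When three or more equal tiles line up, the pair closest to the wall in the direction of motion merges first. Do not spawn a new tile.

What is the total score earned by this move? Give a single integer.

Answer: 96

Derivation:
Slide up:
col 0: [16, 0, 64, 32] -> [16, 64, 32, 0]  score +0 (running 0)
col 1: [16, 16, 32, 32] -> [32, 64, 0, 0]  score +96 (running 96)
col 2: [64, 16, 8, 64] -> [64, 16, 8, 64]  score +0 (running 96)
col 3: [0, 0, 8, 16] -> [8, 16, 0, 0]  score +0 (running 96)
Board after move:
16 32 64  8
64 64 16 16
32  0  8  0
 0  0 64  0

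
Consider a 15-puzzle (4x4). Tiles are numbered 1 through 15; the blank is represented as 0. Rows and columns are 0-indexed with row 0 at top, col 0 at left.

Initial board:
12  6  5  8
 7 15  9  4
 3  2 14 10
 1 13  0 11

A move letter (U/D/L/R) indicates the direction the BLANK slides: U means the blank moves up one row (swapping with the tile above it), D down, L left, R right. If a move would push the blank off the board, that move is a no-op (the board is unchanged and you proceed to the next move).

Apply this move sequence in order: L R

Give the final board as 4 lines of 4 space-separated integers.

After move 1 (L):
12  6  5  8
 7 15  9  4
 3  2 14 10
 1  0 13 11

After move 2 (R):
12  6  5  8
 7 15  9  4
 3  2 14 10
 1 13  0 11

Answer: 12  6  5  8
 7 15  9  4
 3  2 14 10
 1 13  0 11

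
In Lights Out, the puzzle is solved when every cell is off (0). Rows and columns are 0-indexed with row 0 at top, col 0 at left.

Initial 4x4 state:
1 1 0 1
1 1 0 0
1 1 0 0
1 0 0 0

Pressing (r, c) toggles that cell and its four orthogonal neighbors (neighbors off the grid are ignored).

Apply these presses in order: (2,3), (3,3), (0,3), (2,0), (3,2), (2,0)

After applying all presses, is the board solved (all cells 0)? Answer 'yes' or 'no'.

Answer: no

Derivation:
After press 1 at (2,3):
1 1 0 1
1 1 0 1
1 1 1 1
1 0 0 1

After press 2 at (3,3):
1 1 0 1
1 1 0 1
1 1 1 0
1 0 1 0

After press 3 at (0,3):
1 1 1 0
1 1 0 0
1 1 1 0
1 0 1 0

After press 4 at (2,0):
1 1 1 0
0 1 0 0
0 0 1 0
0 0 1 0

After press 5 at (3,2):
1 1 1 0
0 1 0 0
0 0 0 0
0 1 0 1

After press 6 at (2,0):
1 1 1 0
1 1 0 0
1 1 0 0
1 1 0 1

Lights still on: 10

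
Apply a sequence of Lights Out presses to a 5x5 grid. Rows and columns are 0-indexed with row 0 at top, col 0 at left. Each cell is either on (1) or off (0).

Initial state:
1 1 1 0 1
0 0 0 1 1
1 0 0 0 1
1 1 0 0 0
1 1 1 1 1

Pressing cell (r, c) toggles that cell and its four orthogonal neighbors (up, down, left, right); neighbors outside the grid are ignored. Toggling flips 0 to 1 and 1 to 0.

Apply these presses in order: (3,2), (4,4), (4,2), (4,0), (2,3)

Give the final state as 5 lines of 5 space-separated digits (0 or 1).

After press 1 at (3,2):
1 1 1 0 1
0 0 0 1 1
1 0 1 0 1
1 0 1 1 0
1 1 0 1 1

After press 2 at (4,4):
1 1 1 0 1
0 0 0 1 1
1 0 1 0 1
1 0 1 1 1
1 1 0 0 0

After press 3 at (4,2):
1 1 1 0 1
0 0 0 1 1
1 0 1 0 1
1 0 0 1 1
1 0 1 1 0

After press 4 at (4,0):
1 1 1 0 1
0 0 0 1 1
1 0 1 0 1
0 0 0 1 1
0 1 1 1 0

After press 5 at (2,3):
1 1 1 0 1
0 0 0 0 1
1 0 0 1 0
0 0 0 0 1
0 1 1 1 0

Answer: 1 1 1 0 1
0 0 0 0 1
1 0 0 1 0
0 0 0 0 1
0 1 1 1 0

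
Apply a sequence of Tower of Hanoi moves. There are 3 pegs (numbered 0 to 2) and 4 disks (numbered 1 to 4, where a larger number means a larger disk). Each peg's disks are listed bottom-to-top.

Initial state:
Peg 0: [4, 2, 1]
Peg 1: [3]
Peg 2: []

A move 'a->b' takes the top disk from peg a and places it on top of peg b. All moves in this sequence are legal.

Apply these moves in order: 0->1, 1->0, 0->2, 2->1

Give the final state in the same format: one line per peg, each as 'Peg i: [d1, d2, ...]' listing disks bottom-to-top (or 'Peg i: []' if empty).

After move 1 (0->1):
Peg 0: [4, 2]
Peg 1: [3, 1]
Peg 2: []

After move 2 (1->0):
Peg 0: [4, 2, 1]
Peg 1: [3]
Peg 2: []

After move 3 (0->2):
Peg 0: [4, 2]
Peg 1: [3]
Peg 2: [1]

After move 4 (2->1):
Peg 0: [4, 2]
Peg 1: [3, 1]
Peg 2: []

Answer: Peg 0: [4, 2]
Peg 1: [3, 1]
Peg 2: []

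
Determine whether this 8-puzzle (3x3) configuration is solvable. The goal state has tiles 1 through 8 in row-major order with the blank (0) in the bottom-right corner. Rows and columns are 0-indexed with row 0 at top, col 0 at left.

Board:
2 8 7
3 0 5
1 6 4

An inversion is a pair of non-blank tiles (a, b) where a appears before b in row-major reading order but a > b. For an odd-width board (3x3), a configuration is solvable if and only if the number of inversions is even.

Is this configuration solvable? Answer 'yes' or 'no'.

Inversions (pairs i<j in row-major order where tile[i] > tile[j] > 0): 16
16 is even, so the puzzle is solvable.

Answer: yes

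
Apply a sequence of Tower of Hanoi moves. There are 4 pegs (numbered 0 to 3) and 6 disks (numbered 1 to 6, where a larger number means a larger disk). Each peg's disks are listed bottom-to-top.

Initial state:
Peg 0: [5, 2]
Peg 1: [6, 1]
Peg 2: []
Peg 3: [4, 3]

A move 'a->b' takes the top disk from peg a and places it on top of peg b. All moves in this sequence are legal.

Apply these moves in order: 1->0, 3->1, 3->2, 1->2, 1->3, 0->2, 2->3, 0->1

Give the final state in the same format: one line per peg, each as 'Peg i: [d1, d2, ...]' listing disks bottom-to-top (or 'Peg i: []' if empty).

After move 1 (1->0):
Peg 0: [5, 2, 1]
Peg 1: [6]
Peg 2: []
Peg 3: [4, 3]

After move 2 (3->1):
Peg 0: [5, 2, 1]
Peg 1: [6, 3]
Peg 2: []
Peg 3: [4]

After move 3 (3->2):
Peg 0: [5, 2, 1]
Peg 1: [6, 3]
Peg 2: [4]
Peg 3: []

After move 4 (1->2):
Peg 0: [5, 2, 1]
Peg 1: [6]
Peg 2: [4, 3]
Peg 3: []

After move 5 (1->3):
Peg 0: [5, 2, 1]
Peg 1: []
Peg 2: [4, 3]
Peg 3: [6]

After move 6 (0->2):
Peg 0: [5, 2]
Peg 1: []
Peg 2: [4, 3, 1]
Peg 3: [6]

After move 7 (2->3):
Peg 0: [5, 2]
Peg 1: []
Peg 2: [4, 3]
Peg 3: [6, 1]

After move 8 (0->1):
Peg 0: [5]
Peg 1: [2]
Peg 2: [4, 3]
Peg 3: [6, 1]

Answer: Peg 0: [5]
Peg 1: [2]
Peg 2: [4, 3]
Peg 3: [6, 1]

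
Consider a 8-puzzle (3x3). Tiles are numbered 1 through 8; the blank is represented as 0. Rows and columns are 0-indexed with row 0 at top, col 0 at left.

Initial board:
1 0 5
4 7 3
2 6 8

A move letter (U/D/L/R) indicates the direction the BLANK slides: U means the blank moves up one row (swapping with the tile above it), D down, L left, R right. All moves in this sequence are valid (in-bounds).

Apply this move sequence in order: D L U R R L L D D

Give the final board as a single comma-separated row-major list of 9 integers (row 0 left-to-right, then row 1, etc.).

After move 1 (D):
1 7 5
4 0 3
2 6 8

After move 2 (L):
1 7 5
0 4 3
2 6 8

After move 3 (U):
0 7 5
1 4 3
2 6 8

After move 4 (R):
7 0 5
1 4 3
2 6 8

After move 5 (R):
7 5 0
1 4 3
2 6 8

After move 6 (L):
7 0 5
1 4 3
2 6 8

After move 7 (L):
0 7 5
1 4 3
2 6 8

After move 8 (D):
1 7 5
0 4 3
2 6 8

After move 9 (D):
1 7 5
2 4 3
0 6 8

Answer: 1, 7, 5, 2, 4, 3, 0, 6, 8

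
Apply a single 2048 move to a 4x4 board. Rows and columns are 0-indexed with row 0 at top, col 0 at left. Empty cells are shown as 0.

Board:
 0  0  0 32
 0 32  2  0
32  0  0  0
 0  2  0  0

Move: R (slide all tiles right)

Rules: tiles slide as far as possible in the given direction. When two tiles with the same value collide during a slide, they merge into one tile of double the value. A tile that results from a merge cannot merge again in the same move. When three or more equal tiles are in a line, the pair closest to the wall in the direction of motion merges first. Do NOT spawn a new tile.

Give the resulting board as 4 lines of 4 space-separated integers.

Slide right:
row 0: [0, 0, 0, 32] -> [0, 0, 0, 32]
row 1: [0, 32, 2, 0] -> [0, 0, 32, 2]
row 2: [32, 0, 0, 0] -> [0, 0, 0, 32]
row 3: [0, 2, 0, 0] -> [0, 0, 0, 2]

Answer:  0  0  0 32
 0  0 32  2
 0  0  0 32
 0  0  0  2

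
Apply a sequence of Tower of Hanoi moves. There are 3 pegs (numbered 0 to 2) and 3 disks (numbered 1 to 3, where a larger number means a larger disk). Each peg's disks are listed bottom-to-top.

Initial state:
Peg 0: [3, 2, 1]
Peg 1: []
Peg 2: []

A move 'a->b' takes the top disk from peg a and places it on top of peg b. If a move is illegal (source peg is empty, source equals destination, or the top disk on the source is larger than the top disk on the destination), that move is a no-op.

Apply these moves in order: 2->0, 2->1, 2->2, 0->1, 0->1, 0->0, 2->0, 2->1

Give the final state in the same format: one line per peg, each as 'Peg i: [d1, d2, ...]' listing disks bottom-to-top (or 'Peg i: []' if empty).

Answer: Peg 0: [3, 2]
Peg 1: [1]
Peg 2: []

Derivation:
After move 1 (2->0):
Peg 0: [3, 2, 1]
Peg 1: []
Peg 2: []

After move 2 (2->1):
Peg 0: [3, 2, 1]
Peg 1: []
Peg 2: []

After move 3 (2->2):
Peg 0: [3, 2, 1]
Peg 1: []
Peg 2: []

After move 4 (0->1):
Peg 0: [3, 2]
Peg 1: [1]
Peg 2: []

After move 5 (0->1):
Peg 0: [3, 2]
Peg 1: [1]
Peg 2: []

After move 6 (0->0):
Peg 0: [3, 2]
Peg 1: [1]
Peg 2: []

After move 7 (2->0):
Peg 0: [3, 2]
Peg 1: [1]
Peg 2: []

After move 8 (2->1):
Peg 0: [3, 2]
Peg 1: [1]
Peg 2: []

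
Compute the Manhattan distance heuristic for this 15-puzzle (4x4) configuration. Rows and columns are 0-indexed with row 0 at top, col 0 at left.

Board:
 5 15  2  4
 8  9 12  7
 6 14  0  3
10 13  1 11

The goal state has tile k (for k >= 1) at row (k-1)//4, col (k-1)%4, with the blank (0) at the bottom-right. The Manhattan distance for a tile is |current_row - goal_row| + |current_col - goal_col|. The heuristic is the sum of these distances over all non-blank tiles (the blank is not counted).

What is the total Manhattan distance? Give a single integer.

Tile 5: at (0,0), goal (1,0), distance |0-1|+|0-0| = 1
Tile 15: at (0,1), goal (3,2), distance |0-3|+|1-2| = 4
Tile 2: at (0,2), goal (0,1), distance |0-0|+|2-1| = 1
Tile 4: at (0,3), goal (0,3), distance |0-0|+|3-3| = 0
Tile 8: at (1,0), goal (1,3), distance |1-1|+|0-3| = 3
Tile 9: at (1,1), goal (2,0), distance |1-2|+|1-0| = 2
Tile 12: at (1,2), goal (2,3), distance |1-2|+|2-3| = 2
Tile 7: at (1,3), goal (1,2), distance |1-1|+|3-2| = 1
Tile 6: at (2,0), goal (1,1), distance |2-1|+|0-1| = 2
Tile 14: at (2,1), goal (3,1), distance |2-3|+|1-1| = 1
Tile 3: at (2,3), goal (0,2), distance |2-0|+|3-2| = 3
Tile 10: at (3,0), goal (2,1), distance |3-2|+|0-1| = 2
Tile 13: at (3,1), goal (3,0), distance |3-3|+|1-0| = 1
Tile 1: at (3,2), goal (0,0), distance |3-0|+|2-0| = 5
Tile 11: at (3,3), goal (2,2), distance |3-2|+|3-2| = 2
Sum: 1 + 4 + 1 + 0 + 3 + 2 + 2 + 1 + 2 + 1 + 3 + 2 + 1 + 5 + 2 = 30

Answer: 30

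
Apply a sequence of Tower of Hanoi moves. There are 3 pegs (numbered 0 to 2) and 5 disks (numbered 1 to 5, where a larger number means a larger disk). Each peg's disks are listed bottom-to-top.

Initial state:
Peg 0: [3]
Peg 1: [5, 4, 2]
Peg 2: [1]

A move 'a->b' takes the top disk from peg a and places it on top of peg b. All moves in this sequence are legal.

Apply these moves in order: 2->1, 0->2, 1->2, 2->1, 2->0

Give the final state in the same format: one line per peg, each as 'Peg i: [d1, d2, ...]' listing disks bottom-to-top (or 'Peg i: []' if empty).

After move 1 (2->1):
Peg 0: [3]
Peg 1: [5, 4, 2, 1]
Peg 2: []

After move 2 (0->2):
Peg 0: []
Peg 1: [5, 4, 2, 1]
Peg 2: [3]

After move 3 (1->2):
Peg 0: []
Peg 1: [5, 4, 2]
Peg 2: [3, 1]

After move 4 (2->1):
Peg 0: []
Peg 1: [5, 4, 2, 1]
Peg 2: [3]

After move 5 (2->0):
Peg 0: [3]
Peg 1: [5, 4, 2, 1]
Peg 2: []

Answer: Peg 0: [3]
Peg 1: [5, 4, 2, 1]
Peg 2: []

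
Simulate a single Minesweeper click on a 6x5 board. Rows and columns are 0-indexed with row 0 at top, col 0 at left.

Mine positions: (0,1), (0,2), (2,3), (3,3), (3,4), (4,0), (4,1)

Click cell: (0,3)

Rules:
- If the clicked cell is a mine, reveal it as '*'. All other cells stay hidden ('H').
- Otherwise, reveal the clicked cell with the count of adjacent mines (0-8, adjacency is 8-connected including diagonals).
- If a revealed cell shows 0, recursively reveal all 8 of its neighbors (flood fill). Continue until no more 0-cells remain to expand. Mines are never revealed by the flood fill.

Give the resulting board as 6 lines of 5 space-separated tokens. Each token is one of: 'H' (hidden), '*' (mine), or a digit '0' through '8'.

H H H 1 H
H H H H H
H H H H H
H H H H H
H H H H H
H H H H H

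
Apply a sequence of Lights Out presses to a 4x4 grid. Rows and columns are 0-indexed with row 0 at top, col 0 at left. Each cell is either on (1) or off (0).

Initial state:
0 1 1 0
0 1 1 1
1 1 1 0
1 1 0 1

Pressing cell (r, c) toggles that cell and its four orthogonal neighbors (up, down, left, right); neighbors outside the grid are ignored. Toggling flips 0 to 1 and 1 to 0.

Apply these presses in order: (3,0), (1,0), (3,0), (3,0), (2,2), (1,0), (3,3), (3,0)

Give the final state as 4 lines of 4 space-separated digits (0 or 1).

Answer: 0 1 1 0
0 1 0 1
1 0 0 0
1 1 0 0

Derivation:
After press 1 at (3,0):
0 1 1 0
0 1 1 1
0 1 1 0
0 0 0 1

After press 2 at (1,0):
1 1 1 0
1 0 1 1
1 1 1 0
0 0 0 1

After press 3 at (3,0):
1 1 1 0
1 0 1 1
0 1 1 0
1 1 0 1

After press 4 at (3,0):
1 1 1 0
1 0 1 1
1 1 1 0
0 0 0 1

After press 5 at (2,2):
1 1 1 0
1 0 0 1
1 0 0 1
0 0 1 1

After press 6 at (1,0):
0 1 1 0
0 1 0 1
0 0 0 1
0 0 1 1

After press 7 at (3,3):
0 1 1 0
0 1 0 1
0 0 0 0
0 0 0 0

After press 8 at (3,0):
0 1 1 0
0 1 0 1
1 0 0 0
1 1 0 0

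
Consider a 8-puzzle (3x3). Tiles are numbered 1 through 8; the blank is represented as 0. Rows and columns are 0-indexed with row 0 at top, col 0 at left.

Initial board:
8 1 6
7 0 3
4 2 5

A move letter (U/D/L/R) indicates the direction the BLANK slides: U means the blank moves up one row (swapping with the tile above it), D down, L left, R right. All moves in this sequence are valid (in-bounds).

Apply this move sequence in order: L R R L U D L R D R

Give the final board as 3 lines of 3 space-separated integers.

After move 1 (L):
8 1 6
0 7 3
4 2 5

After move 2 (R):
8 1 6
7 0 3
4 2 5

After move 3 (R):
8 1 6
7 3 0
4 2 5

After move 4 (L):
8 1 6
7 0 3
4 2 5

After move 5 (U):
8 0 6
7 1 3
4 2 5

After move 6 (D):
8 1 6
7 0 3
4 2 5

After move 7 (L):
8 1 6
0 7 3
4 2 5

After move 8 (R):
8 1 6
7 0 3
4 2 5

After move 9 (D):
8 1 6
7 2 3
4 0 5

After move 10 (R):
8 1 6
7 2 3
4 5 0

Answer: 8 1 6
7 2 3
4 5 0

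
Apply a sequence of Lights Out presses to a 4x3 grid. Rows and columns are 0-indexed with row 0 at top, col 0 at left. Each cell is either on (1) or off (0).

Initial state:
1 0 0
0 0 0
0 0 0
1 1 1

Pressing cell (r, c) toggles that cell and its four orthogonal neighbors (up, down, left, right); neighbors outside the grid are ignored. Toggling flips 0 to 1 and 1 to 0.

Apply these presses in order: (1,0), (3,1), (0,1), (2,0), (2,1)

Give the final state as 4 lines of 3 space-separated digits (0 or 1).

Answer: 1 1 1
0 1 0
1 1 1
1 1 0

Derivation:
After press 1 at (1,0):
0 0 0
1 1 0
1 0 0
1 1 1

After press 2 at (3,1):
0 0 0
1 1 0
1 1 0
0 0 0

After press 3 at (0,1):
1 1 1
1 0 0
1 1 0
0 0 0

After press 4 at (2,0):
1 1 1
0 0 0
0 0 0
1 0 0

After press 5 at (2,1):
1 1 1
0 1 0
1 1 1
1 1 0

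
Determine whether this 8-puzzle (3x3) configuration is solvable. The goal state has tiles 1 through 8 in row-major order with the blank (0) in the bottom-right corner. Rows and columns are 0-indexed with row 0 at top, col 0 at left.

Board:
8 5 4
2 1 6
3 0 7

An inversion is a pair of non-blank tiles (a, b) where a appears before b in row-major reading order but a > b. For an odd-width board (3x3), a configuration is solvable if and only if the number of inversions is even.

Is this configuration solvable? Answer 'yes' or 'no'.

Answer: yes

Derivation:
Inversions (pairs i<j in row-major order where tile[i] > tile[j] > 0): 16
16 is even, so the puzzle is solvable.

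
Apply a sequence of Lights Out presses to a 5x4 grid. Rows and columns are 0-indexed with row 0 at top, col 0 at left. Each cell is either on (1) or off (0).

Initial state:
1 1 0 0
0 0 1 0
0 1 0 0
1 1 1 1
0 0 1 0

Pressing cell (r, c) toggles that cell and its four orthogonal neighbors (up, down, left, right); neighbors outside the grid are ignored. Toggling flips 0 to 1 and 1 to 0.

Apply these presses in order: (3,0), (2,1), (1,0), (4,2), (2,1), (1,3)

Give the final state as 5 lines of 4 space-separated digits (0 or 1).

After press 1 at (3,0):
1 1 0 0
0 0 1 0
1 1 0 0
0 0 1 1
1 0 1 0

After press 2 at (2,1):
1 1 0 0
0 1 1 0
0 0 1 0
0 1 1 1
1 0 1 0

After press 3 at (1,0):
0 1 0 0
1 0 1 0
1 0 1 0
0 1 1 1
1 0 1 0

After press 4 at (4,2):
0 1 0 0
1 0 1 0
1 0 1 0
0 1 0 1
1 1 0 1

After press 5 at (2,1):
0 1 0 0
1 1 1 0
0 1 0 0
0 0 0 1
1 1 0 1

After press 6 at (1,3):
0 1 0 1
1 1 0 1
0 1 0 1
0 0 0 1
1 1 0 1

Answer: 0 1 0 1
1 1 0 1
0 1 0 1
0 0 0 1
1 1 0 1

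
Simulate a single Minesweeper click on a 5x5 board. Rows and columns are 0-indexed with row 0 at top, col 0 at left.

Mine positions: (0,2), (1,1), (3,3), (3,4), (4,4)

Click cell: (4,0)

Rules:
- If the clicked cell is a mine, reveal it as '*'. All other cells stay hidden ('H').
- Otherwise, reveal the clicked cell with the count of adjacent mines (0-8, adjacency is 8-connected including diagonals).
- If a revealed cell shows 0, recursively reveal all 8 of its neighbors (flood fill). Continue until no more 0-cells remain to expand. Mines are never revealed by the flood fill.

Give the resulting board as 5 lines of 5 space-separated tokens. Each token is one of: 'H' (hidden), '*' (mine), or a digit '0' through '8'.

H H H H H
H H H H H
1 1 2 H H
0 0 1 H H
0 0 1 H H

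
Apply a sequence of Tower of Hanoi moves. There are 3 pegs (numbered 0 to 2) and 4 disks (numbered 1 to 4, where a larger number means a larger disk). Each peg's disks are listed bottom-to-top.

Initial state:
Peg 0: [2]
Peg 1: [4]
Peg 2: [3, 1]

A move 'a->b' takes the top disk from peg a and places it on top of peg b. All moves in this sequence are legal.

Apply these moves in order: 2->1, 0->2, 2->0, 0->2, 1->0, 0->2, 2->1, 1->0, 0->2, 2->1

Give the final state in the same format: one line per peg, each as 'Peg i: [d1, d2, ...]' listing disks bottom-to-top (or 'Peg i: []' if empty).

After move 1 (2->1):
Peg 0: [2]
Peg 1: [4, 1]
Peg 2: [3]

After move 2 (0->2):
Peg 0: []
Peg 1: [4, 1]
Peg 2: [3, 2]

After move 3 (2->0):
Peg 0: [2]
Peg 1: [4, 1]
Peg 2: [3]

After move 4 (0->2):
Peg 0: []
Peg 1: [4, 1]
Peg 2: [3, 2]

After move 5 (1->0):
Peg 0: [1]
Peg 1: [4]
Peg 2: [3, 2]

After move 6 (0->2):
Peg 0: []
Peg 1: [4]
Peg 2: [3, 2, 1]

After move 7 (2->1):
Peg 0: []
Peg 1: [4, 1]
Peg 2: [3, 2]

After move 8 (1->0):
Peg 0: [1]
Peg 1: [4]
Peg 2: [3, 2]

After move 9 (0->2):
Peg 0: []
Peg 1: [4]
Peg 2: [3, 2, 1]

After move 10 (2->1):
Peg 0: []
Peg 1: [4, 1]
Peg 2: [3, 2]

Answer: Peg 0: []
Peg 1: [4, 1]
Peg 2: [3, 2]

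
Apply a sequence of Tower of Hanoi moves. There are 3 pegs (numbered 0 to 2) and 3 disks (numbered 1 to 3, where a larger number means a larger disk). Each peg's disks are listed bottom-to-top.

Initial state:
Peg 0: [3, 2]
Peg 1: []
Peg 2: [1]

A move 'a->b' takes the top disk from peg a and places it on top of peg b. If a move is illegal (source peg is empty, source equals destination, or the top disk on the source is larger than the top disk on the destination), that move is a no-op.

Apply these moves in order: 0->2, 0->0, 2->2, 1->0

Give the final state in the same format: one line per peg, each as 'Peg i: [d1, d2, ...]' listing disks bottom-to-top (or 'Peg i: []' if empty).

After move 1 (0->2):
Peg 0: [3, 2]
Peg 1: []
Peg 2: [1]

After move 2 (0->0):
Peg 0: [3, 2]
Peg 1: []
Peg 2: [1]

After move 3 (2->2):
Peg 0: [3, 2]
Peg 1: []
Peg 2: [1]

After move 4 (1->0):
Peg 0: [3, 2]
Peg 1: []
Peg 2: [1]

Answer: Peg 0: [3, 2]
Peg 1: []
Peg 2: [1]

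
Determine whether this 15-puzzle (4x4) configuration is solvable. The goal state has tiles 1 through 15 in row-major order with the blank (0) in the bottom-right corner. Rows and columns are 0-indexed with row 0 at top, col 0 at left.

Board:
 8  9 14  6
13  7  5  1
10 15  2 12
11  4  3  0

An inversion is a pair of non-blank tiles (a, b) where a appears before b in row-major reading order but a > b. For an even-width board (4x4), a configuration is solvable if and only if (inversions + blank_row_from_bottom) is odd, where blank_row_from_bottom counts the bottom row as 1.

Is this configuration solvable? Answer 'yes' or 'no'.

Inversions: 62
Blank is in row 3 (0-indexed from top), which is row 1 counting from the bottom (bottom = 1).
62 + 1 = 63, which is odd, so the puzzle is solvable.

Answer: yes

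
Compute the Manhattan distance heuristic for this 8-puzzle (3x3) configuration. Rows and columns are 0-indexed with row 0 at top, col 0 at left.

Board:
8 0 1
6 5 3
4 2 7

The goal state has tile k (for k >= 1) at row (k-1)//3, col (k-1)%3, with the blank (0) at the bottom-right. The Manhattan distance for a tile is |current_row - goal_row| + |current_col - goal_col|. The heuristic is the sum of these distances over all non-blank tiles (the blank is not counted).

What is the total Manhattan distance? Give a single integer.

Answer: 13

Derivation:
Tile 8: at (0,0), goal (2,1), distance |0-2|+|0-1| = 3
Tile 1: at (0,2), goal (0,0), distance |0-0|+|2-0| = 2
Tile 6: at (1,0), goal (1,2), distance |1-1|+|0-2| = 2
Tile 5: at (1,1), goal (1,1), distance |1-1|+|1-1| = 0
Tile 3: at (1,2), goal (0,2), distance |1-0|+|2-2| = 1
Tile 4: at (2,0), goal (1,0), distance |2-1|+|0-0| = 1
Tile 2: at (2,1), goal (0,1), distance |2-0|+|1-1| = 2
Tile 7: at (2,2), goal (2,0), distance |2-2|+|2-0| = 2
Sum: 3 + 2 + 2 + 0 + 1 + 1 + 2 + 2 = 13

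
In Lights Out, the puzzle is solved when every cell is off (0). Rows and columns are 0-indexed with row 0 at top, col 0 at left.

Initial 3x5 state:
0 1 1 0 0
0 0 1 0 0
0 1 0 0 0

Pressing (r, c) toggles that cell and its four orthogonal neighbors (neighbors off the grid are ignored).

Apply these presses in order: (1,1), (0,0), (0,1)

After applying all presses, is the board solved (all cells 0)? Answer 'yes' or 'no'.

After press 1 at (1,1):
0 0 1 0 0
1 1 0 0 0
0 0 0 0 0

After press 2 at (0,0):
1 1 1 0 0
0 1 0 0 0
0 0 0 0 0

After press 3 at (0,1):
0 0 0 0 0
0 0 0 0 0
0 0 0 0 0

Lights still on: 0

Answer: yes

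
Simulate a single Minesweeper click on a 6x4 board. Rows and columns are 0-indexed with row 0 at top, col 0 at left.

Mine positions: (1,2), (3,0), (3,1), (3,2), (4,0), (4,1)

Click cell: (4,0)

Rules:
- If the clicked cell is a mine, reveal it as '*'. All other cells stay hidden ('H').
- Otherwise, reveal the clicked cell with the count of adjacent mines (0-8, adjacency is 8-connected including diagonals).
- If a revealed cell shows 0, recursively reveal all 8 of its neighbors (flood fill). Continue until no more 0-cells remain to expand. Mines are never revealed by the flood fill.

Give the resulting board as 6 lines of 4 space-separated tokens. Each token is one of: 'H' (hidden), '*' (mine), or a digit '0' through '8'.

H H H H
H H H H
H H H H
H H H H
* H H H
H H H H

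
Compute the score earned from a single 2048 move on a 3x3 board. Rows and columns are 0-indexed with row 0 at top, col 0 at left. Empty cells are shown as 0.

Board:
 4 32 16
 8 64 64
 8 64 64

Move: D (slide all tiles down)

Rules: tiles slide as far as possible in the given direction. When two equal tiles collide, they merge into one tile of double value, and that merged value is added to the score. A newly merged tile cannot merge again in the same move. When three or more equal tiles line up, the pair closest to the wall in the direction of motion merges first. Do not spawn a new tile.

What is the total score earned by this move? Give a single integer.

Answer: 272

Derivation:
Slide down:
col 0: [4, 8, 8] -> [0, 4, 16]  score +16 (running 16)
col 1: [32, 64, 64] -> [0, 32, 128]  score +128 (running 144)
col 2: [16, 64, 64] -> [0, 16, 128]  score +128 (running 272)
Board after move:
  0   0   0
  4  32  16
 16 128 128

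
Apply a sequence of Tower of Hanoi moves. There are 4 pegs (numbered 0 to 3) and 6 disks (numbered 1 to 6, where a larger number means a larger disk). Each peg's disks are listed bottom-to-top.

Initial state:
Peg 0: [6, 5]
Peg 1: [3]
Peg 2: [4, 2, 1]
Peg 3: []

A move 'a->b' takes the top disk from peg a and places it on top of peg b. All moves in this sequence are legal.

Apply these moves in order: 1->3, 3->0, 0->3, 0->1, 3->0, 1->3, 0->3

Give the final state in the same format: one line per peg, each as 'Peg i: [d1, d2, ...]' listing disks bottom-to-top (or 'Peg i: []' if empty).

After move 1 (1->3):
Peg 0: [6, 5]
Peg 1: []
Peg 2: [4, 2, 1]
Peg 3: [3]

After move 2 (3->0):
Peg 0: [6, 5, 3]
Peg 1: []
Peg 2: [4, 2, 1]
Peg 3: []

After move 3 (0->3):
Peg 0: [6, 5]
Peg 1: []
Peg 2: [4, 2, 1]
Peg 3: [3]

After move 4 (0->1):
Peg 0: [6]
Peg 1: [5]
Peg 2: [4, 2, 1]
Peg 3: [3]

After move 5 (3->0):
Peg 0: [6, 3]
Peg 1: [5]
Peg 2: [4, 2, 1]
Peg 3: []

After move 6 (1->3):
Peg 0: [6, 3]
Peg 1: []
Peg 2: [4, 2, 1]
Peg 3: [5]

After move 7 (0->3):
Peg 0: [6]
Peg 1: []
Peg 2: [4, 2, 1]
Peg 3: [5, 3]

Answer: Peg 0: [6]
Peg 1: []
Peg 2: [4, 2, 1]
Peg 3: [5, 3]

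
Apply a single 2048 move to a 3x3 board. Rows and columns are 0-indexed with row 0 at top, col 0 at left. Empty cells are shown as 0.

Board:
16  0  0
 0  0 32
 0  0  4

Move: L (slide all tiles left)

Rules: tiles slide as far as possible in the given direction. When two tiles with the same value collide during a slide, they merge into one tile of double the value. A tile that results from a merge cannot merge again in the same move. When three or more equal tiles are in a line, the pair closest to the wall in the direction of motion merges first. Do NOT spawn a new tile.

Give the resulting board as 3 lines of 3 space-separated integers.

Slide left:
row 0: [16, 0, 0] -> [16, 0, 0]
row 1: [0, 0, 32] -> [32, 0, 0]
row 2: [0, 0, 4] -> [4, 0, 0]

Answer: 16  0  0
32  0  0
 4  0  0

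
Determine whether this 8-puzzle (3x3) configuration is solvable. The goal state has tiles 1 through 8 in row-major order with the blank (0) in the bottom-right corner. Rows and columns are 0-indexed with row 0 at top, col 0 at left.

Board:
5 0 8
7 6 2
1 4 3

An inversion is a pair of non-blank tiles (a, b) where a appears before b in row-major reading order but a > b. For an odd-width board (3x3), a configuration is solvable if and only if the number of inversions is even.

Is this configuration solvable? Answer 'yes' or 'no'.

Inversions (pairs i<j in row-major order where tile[i] > tile[j] > 0): 21
21 is odd, so the puzzle is not solvable.

Answer: no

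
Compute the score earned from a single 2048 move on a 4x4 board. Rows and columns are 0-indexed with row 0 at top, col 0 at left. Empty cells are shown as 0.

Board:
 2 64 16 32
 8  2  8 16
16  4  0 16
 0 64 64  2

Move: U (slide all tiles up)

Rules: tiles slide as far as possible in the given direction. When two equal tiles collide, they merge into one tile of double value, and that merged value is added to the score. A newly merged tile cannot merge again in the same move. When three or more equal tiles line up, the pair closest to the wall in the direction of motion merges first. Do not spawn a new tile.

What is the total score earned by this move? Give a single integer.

Answer: 32

Derivation:
Slide up:
col 0: [2, 8, 16, 0] -> [2, 8, 16, 0]  score +0 (running 0)
col 1: [64, 2, 4, 64] -> [64, 2, 4, 64]  score +0 (running 0)
col 2: [16, 8, 0, 64] -> [16, 8, 64, 0]  score +0 (running 0)
col 3: [32, 16, 16, 2] -> [32, 32, 2, 0]  score +32 (running 32)
Board after move:
 2 64 16 32
 8  2  8 32
16  4 64  2
 0 64  0  0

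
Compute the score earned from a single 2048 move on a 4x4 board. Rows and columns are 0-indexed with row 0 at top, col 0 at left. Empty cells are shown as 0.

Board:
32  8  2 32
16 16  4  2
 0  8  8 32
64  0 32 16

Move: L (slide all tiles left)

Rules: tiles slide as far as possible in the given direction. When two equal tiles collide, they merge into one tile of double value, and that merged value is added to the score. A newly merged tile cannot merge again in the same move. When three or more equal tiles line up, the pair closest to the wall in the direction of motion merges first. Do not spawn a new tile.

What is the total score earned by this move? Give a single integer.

Slide left:
row 0: [32, 8, 2, 32] -> [32, 8, 2, 32]  score +0 (running 0)
row 1: [16, 16, 4, 2] -> [32, 4, 2, 0]  score +32 (running 32)
row 2: [0, 8, 8, 32] -> [16, 32, 0, 0]  score +16 (running 48)
row 3: [64, 0, 32, 16] -> [64, 32, 16, 0]  score +0 (running 48)
Board after move:
32  8  2 32
32  4  2  0
16 32  0  0
64 32 16  0

Answer: 48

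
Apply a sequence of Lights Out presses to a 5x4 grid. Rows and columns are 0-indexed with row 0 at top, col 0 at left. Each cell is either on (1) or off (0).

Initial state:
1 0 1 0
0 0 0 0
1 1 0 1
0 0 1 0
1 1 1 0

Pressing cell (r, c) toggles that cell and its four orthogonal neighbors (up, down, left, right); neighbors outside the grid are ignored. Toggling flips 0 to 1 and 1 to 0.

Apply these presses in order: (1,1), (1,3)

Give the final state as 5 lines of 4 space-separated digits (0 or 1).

Answer: 1 1 1 1
1 1 0 1
1 0 0 0
0 0 1 0
1 1 1 0

Derivation:
After press 1 at (1,1):
1 1 1 0
1 1 1 0
1 0 0 1
0 0 1 0
1 1 1 0

After press 2 at (1,3):
1 1 1 1
1 1 0 1
1 0 0 0
0 0 1 0
1 1 1 0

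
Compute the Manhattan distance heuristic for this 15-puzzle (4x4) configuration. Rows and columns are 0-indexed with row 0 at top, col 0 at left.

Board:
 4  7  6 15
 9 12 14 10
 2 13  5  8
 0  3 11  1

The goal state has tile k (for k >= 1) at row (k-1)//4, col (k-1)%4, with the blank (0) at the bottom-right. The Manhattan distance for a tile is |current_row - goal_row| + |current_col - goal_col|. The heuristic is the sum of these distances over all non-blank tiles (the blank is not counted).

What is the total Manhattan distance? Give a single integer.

Answer: 41

Derivation:
Tile 4: at (0,0), goal (0,3), distance |0-0|+|0-3| = 3
Tile 7: at (0,1), goal (1,2), distance |0-1|+|1-2| = 2
Tile 6: at (0,2), goal (1,1), distance |0-1|+|2-1| = 2
Tile 15: at (0,3), goal (3,2), distance |0-3|+|3-2| = 4
Tile 9: at (1,0), goal (2,0), distance |1-2|+|0-0| = 1
Tile 12: at (1,1), goal (2,3), distance |1-2|+|1-3| = 3
Tile 14: at (1,2), goal (3,1), distance |1-3|+|2-1| = 3
Tile 10: at (1,3), goal (2,1), distance |1-2|+|3-1| = 3
Tile 2: at (2,0), goal (0,1), distance |2-0|+|0-1| = 3
Tile 13: at (2,1), goal (3,0), distance |2-3|+|1-0| = 2
Tile 5: at (2,2), goal (1,0), distance |2-1|+|2-0| = 3
Tile 8: at (2,3), goal (1,3), distance |2-1|+|3-3| = 1
Tile 3: at (3,1), goal (0,2), distance |3-0|+|1-2| = 4
Tile 11: at (3,2), goal (2,2), distance |3-2|+|2-2| = 1
Tile 1: at (3,3), goal (0,0), distance |3-0|+|3-0| = 6
Sum: 3 + 2 + 2 + 4 + 1 + 3 + 3 + 3 + 3 + 2 + 3 + 1 + 4 + 1 + 6 = 41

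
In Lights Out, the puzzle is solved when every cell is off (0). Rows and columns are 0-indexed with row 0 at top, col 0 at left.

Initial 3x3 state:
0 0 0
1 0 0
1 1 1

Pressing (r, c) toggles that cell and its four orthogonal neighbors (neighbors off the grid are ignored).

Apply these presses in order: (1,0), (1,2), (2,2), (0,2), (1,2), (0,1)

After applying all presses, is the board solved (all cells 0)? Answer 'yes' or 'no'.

After press 1 at (1,0):
1 0 0
0 1 0
0 1 1

After press 2 at (1,2):
1 0 1
0 0 1
0 1 0

After press 3 at (2,2):
1 0 1
0 0 0
0 0 1

After press 4 at (0,2):
1 1 0
0 0 1
0 0 1

After press 5 at (1,2):
1 1 1
0 1 0
0 0 0

After press 6 at (0,1):
0 0 0
0 0 0
0 0 0

Lights still on: 0

Answer: yes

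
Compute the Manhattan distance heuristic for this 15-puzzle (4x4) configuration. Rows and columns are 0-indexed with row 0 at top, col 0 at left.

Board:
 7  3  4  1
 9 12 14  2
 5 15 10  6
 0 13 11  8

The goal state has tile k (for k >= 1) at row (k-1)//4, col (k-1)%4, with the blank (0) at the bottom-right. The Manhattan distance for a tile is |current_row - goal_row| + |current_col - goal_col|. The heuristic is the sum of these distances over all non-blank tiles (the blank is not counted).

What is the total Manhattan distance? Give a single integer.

Answer: 29

Derivation:
Tile 7: (0,0)->(1,2) = 3
Tile 3: (0,1)->(0,2) = 1
Tile 4: (0,2)->(0,3) = 1
Tile 1: (0,3)->(0,0) = 3
Tile 9: (1,0)->(2,0) = 1
Tile 12: (1,1)->(2,3) = 3
Tile 14: (1,2)->(3,1) = 3
Tile 2: (1,3)->(0,1) = 3
Tile 5: (2,0)->(1,0) = 1
Tile 15: (2,1)->(3,2) = 2
Tile 10: (2,2)->(2,1) = 1
Tile 6: (2,3)->(1,1) = 3
Tile 13: (3,1)->(3,0) = 1
Tile 11: (3,2)->(2,2) = 1
Tile 8: (3,3)->(1,3) = 2
Sum: 3 + 1 + 1 + 3 + 1 + 3 + 3 + 3 + 1 + 2 + 1 + 3 + 1 + 1 + 2 = 29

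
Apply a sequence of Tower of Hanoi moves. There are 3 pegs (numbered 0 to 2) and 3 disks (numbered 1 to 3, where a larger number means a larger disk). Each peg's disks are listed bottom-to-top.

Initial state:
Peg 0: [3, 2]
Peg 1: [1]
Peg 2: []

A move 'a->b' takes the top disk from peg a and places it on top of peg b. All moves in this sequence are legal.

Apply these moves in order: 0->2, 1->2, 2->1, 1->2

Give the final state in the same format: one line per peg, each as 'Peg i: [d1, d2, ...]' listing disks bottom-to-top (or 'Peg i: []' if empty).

Answer: Peg 0: [3]
Peg 1: []
Peg 2: [2, 1]

Derivation:
After move 1 (0->2):
Peg 0: [3]
Peg 1: [1]
Peg 2: [2]

After move 2 (1->2):
Peg 0: [3]
Peg 1: []
Peg 2: [2, 1]

After move 3 (2->1):
Peg 0: [3]
Peg 1: [1]
Peg 2: [2]

After move 4 (1->2):
Peg 0: [3]
Peg 1: []
Peg 2: [2, 1]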